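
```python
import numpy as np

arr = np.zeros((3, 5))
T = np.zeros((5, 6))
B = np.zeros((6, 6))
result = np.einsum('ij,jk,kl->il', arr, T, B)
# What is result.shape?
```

(3, 6)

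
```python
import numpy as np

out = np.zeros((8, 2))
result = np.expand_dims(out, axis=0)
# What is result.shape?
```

(1, 8, 2)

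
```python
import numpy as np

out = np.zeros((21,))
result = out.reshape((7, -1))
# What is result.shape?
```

(7, 3)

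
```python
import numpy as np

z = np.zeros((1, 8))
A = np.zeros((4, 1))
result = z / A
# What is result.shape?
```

(4, 8)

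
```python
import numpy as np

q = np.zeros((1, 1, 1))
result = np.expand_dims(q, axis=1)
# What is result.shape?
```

(1, 1, 1, 1)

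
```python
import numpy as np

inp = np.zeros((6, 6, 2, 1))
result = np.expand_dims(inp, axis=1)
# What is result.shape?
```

(6, 1, 6, 2, 1)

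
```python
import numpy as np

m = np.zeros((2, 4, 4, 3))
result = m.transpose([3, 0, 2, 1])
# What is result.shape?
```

(3, 2, 4, 4)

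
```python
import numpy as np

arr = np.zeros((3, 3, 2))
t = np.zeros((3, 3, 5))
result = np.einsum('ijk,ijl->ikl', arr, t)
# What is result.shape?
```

(3, 2, 5)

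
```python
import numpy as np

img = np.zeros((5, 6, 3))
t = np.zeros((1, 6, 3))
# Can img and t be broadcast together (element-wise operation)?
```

Yes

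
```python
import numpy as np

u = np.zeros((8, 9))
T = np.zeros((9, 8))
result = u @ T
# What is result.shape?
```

(8, 8)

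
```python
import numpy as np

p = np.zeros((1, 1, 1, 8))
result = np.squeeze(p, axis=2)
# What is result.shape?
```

(1, 1, 8)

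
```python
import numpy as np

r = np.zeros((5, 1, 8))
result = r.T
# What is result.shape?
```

(8, 1, 5)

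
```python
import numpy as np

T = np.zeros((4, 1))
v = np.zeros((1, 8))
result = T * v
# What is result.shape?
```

(4, 8)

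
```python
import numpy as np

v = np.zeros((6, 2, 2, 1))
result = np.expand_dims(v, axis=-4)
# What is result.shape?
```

(6, 1, 2, 2, 1)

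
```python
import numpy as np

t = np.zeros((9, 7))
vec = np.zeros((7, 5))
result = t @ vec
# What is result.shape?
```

(9, 5)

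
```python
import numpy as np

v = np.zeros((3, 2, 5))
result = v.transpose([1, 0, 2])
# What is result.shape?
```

(2, 3, 5)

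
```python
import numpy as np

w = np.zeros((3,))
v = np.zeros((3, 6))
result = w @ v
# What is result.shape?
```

(6,)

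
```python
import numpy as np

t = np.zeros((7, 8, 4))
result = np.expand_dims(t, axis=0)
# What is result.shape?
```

(1, 7, 8, 4)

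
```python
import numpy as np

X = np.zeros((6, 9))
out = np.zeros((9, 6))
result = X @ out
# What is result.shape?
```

(6, 6)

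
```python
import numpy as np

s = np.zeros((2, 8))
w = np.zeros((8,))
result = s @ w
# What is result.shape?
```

(2,)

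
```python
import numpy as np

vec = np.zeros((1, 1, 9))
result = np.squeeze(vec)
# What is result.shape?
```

(9,)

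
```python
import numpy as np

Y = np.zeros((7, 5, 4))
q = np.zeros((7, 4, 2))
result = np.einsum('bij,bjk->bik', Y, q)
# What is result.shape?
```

(7, 5, 2)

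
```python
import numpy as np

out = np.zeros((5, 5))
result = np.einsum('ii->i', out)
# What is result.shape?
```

(5,)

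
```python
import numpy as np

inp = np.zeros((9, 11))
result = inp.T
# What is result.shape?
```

(11, 9)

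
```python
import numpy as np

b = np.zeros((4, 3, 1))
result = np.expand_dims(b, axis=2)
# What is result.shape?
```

(4, 3, 1, 1)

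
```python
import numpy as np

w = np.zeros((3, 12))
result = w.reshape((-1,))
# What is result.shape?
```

(36,)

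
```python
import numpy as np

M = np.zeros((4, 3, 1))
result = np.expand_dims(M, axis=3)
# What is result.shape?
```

(4, 3, 1, 1)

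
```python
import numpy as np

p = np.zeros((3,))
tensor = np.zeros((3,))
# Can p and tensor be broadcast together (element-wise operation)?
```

Yes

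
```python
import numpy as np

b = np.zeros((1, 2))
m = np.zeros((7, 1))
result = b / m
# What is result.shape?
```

(7, 2)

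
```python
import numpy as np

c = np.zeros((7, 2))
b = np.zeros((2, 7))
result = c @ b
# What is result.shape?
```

(7, 7)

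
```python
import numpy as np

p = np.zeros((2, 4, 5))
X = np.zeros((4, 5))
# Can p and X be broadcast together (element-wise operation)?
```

Yes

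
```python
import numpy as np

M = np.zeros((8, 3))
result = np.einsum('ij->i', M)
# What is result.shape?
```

(8,)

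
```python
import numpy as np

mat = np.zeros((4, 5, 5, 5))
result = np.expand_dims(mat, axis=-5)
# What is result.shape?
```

(1, 4, 5, 5, 5)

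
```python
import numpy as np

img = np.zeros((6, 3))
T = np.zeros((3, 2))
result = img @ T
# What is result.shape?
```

(6, 2)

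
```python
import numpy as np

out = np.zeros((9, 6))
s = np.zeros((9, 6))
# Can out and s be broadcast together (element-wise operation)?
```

Yes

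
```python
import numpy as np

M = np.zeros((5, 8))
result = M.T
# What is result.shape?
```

(8, 5)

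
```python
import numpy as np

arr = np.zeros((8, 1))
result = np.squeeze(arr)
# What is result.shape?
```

(8,)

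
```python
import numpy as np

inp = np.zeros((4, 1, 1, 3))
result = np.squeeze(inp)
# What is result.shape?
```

(4, 3)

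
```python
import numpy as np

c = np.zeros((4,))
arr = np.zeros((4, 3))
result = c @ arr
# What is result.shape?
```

(3,)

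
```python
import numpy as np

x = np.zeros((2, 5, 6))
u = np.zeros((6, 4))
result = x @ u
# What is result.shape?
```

(2, 5, 4)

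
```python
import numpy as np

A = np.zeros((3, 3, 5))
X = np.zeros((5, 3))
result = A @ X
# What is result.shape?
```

(3, 3, 3)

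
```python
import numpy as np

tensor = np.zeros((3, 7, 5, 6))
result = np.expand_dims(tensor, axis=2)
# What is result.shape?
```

(3, 7, 1, 5, 6)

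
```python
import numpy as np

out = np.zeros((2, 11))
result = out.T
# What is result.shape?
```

(11, 2)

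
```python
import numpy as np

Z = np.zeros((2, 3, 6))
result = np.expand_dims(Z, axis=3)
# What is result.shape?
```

(2, 3, 6, 1)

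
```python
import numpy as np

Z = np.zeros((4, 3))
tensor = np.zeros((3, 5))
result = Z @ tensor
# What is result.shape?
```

(4, 5)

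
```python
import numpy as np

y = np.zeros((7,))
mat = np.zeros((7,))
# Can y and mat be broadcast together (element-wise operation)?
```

Yes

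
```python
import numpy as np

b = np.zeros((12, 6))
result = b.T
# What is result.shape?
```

(6, 12)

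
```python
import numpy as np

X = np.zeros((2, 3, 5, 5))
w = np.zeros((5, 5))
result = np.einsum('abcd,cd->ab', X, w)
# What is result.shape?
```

(2, 3)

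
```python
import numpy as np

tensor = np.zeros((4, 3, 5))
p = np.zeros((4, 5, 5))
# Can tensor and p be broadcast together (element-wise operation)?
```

No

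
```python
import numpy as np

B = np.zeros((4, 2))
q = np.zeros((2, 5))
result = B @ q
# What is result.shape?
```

(4, 5)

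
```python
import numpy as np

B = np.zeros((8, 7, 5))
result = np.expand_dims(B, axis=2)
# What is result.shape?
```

(8, 7, 1, 5)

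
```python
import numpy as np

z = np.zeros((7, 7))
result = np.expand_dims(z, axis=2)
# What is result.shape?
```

(7, 7, 1)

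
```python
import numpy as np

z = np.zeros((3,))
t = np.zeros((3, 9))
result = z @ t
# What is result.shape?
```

(9,)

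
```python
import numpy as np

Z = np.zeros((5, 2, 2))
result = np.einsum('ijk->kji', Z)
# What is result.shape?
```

(2, 2, 5)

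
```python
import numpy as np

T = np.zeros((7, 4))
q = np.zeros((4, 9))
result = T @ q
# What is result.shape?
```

(7, 9)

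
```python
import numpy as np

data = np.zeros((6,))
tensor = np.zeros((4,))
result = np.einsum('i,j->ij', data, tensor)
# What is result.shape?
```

(6, 4)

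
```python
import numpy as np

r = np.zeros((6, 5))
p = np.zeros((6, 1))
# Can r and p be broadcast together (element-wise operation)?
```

Yes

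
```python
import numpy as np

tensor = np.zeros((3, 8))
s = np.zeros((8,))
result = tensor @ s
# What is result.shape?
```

(3,)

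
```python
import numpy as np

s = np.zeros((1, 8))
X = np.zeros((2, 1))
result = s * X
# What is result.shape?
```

(2, 8)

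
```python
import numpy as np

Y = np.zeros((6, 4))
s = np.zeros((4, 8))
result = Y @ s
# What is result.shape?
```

(6, 8)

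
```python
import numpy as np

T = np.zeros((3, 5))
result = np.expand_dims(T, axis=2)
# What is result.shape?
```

(3, 5, 1)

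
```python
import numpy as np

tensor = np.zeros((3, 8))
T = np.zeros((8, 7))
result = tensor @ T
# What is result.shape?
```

(3, 7)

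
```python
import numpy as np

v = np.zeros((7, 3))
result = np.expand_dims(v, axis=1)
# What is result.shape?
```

(7, 1, 3)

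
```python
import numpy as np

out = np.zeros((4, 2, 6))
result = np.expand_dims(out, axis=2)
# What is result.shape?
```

(4, 2, 1, 6)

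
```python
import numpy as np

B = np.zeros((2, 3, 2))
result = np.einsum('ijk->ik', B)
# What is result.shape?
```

(2, 2)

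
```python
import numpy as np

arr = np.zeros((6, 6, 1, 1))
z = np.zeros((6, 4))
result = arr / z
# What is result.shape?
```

(6, 6, 6, 4)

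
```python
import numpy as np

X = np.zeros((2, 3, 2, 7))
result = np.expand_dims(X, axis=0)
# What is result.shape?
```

(1, 2, 3, 2, 7)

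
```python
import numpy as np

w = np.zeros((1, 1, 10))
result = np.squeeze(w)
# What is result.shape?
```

(10,)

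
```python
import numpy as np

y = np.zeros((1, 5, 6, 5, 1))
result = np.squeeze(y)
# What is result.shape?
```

(5, 6, 5)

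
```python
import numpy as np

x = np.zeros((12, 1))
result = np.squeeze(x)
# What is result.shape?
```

(12,)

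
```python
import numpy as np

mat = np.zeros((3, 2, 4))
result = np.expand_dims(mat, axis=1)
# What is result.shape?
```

(3, 1, 2, 4)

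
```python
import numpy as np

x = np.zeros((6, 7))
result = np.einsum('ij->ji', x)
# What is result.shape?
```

(7, 6)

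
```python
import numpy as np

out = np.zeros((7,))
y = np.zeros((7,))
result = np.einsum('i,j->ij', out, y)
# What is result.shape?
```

(7, 7)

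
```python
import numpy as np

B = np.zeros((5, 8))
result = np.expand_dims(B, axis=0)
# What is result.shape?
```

(1, 5, 8)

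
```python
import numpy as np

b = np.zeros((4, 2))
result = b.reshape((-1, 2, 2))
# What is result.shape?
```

(2, 2, 2)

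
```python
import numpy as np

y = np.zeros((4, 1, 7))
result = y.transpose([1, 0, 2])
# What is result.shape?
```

(1, 4, 7)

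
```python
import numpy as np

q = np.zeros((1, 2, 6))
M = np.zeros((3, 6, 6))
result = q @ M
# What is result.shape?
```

(3, 2, 6)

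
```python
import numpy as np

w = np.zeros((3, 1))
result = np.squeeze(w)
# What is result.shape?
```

(3,)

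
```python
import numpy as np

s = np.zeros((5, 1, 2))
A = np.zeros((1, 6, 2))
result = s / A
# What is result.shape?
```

(5, 6, 2)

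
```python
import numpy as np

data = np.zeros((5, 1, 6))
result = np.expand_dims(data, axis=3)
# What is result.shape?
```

(5, 1, 6, 1)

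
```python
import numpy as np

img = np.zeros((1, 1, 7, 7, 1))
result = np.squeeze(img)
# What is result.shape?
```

(7, 7)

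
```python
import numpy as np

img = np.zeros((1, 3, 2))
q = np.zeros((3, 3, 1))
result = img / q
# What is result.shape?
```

(3, 3, 2)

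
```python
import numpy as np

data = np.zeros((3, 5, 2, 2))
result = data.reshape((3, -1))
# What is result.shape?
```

(3, 20)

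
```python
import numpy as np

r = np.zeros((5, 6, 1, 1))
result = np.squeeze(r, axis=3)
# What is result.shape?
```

(5, 6, 1)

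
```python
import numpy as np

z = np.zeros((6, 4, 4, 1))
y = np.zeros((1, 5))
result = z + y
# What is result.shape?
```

(6, 4, 4, 5)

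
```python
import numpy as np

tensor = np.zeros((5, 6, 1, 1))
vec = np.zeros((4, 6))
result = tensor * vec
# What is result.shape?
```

(5, 6, 4, 6)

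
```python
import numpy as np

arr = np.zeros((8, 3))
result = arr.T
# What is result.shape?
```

(3, 8)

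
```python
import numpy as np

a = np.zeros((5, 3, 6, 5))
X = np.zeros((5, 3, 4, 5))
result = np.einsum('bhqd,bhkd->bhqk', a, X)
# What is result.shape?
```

(5, 3, 6, 4)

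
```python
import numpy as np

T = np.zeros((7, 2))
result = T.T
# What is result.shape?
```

(2, 7)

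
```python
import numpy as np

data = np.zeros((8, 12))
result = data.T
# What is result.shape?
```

(12, 8)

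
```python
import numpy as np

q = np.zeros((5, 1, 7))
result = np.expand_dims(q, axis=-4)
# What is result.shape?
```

(1, 5, 1, 7)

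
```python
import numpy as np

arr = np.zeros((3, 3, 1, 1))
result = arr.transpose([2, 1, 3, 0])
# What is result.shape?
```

(1, 3, 1, 3)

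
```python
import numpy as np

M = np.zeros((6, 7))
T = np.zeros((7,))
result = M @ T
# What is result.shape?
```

(6,)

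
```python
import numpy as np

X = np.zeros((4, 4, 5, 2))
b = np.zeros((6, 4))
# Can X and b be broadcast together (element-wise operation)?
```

No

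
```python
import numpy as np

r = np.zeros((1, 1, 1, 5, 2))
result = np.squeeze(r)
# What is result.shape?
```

(5, 2)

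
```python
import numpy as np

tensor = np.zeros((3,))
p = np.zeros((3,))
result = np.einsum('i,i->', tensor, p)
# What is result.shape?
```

()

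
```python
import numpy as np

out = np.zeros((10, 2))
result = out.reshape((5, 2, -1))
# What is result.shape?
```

(5, 2, 2)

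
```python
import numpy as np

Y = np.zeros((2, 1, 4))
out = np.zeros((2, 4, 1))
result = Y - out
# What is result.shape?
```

(2, 4, 4)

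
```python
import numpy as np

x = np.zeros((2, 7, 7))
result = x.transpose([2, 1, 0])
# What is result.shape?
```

(7, 7, 2)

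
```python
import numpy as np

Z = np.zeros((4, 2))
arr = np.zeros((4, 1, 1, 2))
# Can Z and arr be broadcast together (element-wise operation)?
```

Yes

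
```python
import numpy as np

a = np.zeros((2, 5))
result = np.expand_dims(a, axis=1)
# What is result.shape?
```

(2, 1, 5)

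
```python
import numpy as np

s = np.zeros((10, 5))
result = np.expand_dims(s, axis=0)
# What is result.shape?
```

(1, 10, 5)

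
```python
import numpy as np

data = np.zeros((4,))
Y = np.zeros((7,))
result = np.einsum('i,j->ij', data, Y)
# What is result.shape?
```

(4, 7)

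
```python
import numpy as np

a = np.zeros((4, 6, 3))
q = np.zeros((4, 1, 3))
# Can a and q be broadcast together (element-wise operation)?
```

Yes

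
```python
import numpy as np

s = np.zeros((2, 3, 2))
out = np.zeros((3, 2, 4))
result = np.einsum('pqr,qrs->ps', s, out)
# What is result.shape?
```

(2, 4)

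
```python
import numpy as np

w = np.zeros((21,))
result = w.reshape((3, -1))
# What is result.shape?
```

(3, 7)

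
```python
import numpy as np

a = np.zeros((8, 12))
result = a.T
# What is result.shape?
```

(12, 8)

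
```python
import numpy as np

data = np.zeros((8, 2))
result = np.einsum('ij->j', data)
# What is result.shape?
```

(2,)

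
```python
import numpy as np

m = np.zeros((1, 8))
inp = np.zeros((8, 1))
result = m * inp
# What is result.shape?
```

(8, 8)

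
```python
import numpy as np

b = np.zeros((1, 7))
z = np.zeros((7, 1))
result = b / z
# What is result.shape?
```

(7, 7)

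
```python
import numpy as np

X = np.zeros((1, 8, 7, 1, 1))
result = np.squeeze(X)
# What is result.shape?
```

(8, 7)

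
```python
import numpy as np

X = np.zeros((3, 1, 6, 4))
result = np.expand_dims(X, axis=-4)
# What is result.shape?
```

(3, 1, 1, 6, 4)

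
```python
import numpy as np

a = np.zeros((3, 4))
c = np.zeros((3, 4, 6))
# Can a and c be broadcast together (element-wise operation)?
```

No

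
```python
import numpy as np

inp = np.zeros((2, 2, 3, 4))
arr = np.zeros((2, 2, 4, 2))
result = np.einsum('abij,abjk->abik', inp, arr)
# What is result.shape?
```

(2, 2, 3, 2)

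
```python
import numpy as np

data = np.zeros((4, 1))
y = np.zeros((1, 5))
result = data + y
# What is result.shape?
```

(4, 5)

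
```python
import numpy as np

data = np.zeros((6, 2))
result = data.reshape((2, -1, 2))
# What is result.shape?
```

(2, 3, 2)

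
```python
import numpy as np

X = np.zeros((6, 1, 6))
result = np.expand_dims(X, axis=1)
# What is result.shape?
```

(6, 1, 1, 6)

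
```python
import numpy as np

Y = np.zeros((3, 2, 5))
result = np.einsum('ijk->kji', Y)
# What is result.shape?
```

(5, 2, 3)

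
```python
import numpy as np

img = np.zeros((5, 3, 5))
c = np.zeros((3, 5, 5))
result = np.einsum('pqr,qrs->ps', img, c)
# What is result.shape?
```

(5, 5)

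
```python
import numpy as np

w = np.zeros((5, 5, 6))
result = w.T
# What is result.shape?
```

(6, 5, 5)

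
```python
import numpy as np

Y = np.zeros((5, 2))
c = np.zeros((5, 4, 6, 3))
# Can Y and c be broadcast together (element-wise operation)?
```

No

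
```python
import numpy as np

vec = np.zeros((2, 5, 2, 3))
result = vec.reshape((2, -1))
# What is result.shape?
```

(2, 30)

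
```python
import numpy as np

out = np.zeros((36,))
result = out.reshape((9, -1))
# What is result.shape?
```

(9, 4)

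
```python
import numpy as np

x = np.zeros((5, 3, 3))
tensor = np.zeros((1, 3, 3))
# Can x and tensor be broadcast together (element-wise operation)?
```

Yes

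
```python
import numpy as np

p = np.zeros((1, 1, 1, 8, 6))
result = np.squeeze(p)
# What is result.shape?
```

(8, 6)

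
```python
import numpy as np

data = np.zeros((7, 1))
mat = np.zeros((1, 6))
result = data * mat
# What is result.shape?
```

(7, 6)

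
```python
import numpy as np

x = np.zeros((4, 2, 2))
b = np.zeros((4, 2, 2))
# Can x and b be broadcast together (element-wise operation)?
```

Yes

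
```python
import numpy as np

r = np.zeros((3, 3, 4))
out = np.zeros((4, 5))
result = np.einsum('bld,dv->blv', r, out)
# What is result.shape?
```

(3, 3, 5)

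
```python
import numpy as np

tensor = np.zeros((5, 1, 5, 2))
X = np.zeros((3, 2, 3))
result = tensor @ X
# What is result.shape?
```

(5, 3, 5, 3)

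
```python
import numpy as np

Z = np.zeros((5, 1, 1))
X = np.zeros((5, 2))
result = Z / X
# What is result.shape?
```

(5, 5, 2)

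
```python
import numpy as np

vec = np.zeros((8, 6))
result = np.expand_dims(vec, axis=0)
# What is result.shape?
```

(1, 8, 6)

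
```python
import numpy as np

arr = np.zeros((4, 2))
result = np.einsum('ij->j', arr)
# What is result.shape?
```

(2,)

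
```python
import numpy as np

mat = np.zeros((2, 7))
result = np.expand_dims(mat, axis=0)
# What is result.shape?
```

(1, 2, 7)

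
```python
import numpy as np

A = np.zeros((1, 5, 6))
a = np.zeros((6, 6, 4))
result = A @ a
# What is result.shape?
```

(6, 5, 4)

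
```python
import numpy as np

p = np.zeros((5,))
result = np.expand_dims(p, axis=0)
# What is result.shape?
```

(1, 5)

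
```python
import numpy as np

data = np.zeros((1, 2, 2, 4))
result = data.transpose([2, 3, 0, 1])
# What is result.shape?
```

(2, 4, 1, 2)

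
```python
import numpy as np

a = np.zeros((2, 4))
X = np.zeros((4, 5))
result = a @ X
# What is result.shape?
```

(2, 5)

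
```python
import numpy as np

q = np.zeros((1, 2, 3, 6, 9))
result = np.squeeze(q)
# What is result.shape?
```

(2, 3, 6, 9)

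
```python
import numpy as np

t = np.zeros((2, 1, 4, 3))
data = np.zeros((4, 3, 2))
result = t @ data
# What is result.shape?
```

(2, 4, 4, 2)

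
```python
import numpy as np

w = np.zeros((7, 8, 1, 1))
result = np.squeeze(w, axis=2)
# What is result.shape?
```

(7, 8, 1)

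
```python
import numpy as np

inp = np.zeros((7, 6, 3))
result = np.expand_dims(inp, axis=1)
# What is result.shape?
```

(7, 1, 6, 3)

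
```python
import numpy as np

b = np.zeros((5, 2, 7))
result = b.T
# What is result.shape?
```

(7, 2, 5)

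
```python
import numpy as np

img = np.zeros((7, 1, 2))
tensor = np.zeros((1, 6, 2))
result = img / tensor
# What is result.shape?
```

(7, 6, 2)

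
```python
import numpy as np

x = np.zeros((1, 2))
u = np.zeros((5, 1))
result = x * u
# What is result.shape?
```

(5, 2)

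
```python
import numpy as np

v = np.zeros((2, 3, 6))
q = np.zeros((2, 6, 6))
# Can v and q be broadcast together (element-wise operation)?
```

No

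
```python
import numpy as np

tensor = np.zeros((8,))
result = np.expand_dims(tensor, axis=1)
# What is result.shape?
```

(8, 1)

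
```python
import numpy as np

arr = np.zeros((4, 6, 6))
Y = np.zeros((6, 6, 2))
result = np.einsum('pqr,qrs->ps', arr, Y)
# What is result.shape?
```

(4, 2)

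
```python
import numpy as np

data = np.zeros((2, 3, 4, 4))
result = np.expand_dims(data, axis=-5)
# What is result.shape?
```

(1, 2, 3, 4, 4)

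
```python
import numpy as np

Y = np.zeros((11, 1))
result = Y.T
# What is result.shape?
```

(1, 11)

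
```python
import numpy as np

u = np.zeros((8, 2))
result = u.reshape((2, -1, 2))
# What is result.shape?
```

(2, 4, 2)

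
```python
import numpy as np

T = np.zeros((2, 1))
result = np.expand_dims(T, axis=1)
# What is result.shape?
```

(2, 1, 1)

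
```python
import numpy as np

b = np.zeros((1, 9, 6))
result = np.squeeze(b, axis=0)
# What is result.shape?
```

(9, 6)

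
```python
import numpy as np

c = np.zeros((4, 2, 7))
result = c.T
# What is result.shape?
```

(7, 2, 4)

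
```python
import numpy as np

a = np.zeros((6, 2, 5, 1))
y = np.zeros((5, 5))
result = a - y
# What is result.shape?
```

(6, 2, 5, 5)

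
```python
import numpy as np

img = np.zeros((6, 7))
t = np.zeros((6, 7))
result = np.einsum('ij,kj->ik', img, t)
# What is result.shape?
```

(6, 6)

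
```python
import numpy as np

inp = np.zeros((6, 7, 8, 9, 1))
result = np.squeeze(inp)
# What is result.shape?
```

(6, 7, 8, 9)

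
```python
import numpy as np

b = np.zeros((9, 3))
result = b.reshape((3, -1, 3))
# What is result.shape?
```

(3, 3, 3)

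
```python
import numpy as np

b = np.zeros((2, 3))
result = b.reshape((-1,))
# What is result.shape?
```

(6,)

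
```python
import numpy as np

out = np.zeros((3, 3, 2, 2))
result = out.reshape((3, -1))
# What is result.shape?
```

(3, 12)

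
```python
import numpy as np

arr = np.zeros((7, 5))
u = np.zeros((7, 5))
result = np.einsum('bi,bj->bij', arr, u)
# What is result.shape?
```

(7, 5, 5)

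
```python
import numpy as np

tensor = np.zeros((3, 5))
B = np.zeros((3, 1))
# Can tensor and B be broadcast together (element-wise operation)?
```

Yes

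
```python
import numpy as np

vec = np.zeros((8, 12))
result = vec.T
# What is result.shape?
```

(12, 8)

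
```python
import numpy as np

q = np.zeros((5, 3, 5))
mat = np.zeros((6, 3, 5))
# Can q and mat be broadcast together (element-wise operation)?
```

No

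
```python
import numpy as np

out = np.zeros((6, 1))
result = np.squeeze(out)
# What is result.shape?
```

(6,)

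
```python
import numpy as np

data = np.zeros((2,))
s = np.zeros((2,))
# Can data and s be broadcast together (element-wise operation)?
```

Yes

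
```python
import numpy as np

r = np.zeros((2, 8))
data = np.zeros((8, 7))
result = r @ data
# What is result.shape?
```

(2, 7)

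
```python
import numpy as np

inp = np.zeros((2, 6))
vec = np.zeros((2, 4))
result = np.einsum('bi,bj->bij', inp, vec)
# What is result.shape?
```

(2, 6, 4)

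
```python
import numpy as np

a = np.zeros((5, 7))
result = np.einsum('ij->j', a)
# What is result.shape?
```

(7,)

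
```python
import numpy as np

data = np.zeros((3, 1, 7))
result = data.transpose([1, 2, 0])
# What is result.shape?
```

(1, 7, 3)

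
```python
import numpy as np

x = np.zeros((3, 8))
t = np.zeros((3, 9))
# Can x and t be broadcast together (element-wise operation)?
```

No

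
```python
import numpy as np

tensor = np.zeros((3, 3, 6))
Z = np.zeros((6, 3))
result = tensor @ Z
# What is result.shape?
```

(3, 3, 3)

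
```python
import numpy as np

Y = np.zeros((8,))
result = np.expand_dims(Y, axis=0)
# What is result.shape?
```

(1, 8)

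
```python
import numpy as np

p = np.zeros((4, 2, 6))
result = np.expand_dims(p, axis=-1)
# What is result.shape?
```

(4, 2, 6, 1)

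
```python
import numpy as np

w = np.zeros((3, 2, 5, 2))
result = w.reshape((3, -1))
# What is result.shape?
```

(3, 20)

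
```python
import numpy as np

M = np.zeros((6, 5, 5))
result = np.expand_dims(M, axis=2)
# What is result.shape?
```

(6, 5, 1, 5)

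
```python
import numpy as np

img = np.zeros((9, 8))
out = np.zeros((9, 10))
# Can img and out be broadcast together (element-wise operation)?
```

No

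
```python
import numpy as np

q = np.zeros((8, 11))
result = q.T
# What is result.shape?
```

(11, 8)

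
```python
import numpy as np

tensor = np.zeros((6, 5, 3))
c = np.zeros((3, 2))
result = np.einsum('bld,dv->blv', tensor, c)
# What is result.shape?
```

(6, 5, 2)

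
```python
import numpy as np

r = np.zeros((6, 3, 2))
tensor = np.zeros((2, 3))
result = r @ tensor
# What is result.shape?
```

(6, 3, 3)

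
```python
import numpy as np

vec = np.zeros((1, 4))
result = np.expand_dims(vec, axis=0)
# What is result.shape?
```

(1, 1, 4)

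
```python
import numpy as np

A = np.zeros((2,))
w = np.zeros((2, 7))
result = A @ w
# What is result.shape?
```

(7,)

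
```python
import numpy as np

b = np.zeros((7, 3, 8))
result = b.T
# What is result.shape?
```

(8, 3, 7)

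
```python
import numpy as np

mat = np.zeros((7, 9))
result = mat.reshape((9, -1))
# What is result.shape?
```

(9, 7)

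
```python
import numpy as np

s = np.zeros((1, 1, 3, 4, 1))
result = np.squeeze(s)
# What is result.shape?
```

(3, 4)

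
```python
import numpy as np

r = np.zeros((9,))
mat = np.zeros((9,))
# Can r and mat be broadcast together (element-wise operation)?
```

Yes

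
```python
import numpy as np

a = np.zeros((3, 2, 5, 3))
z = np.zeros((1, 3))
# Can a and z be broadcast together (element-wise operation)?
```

Yes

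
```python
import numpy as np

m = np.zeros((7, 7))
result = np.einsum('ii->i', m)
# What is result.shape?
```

(7,)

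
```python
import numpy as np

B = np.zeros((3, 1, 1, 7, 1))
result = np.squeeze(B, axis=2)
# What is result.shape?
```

(3, 1, 7, 1)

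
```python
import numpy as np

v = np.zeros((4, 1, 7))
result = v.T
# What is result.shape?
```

(7, 1, 4)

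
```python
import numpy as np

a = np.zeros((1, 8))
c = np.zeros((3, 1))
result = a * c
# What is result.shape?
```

(3, 8)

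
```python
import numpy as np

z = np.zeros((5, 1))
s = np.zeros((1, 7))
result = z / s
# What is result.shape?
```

(5, 7)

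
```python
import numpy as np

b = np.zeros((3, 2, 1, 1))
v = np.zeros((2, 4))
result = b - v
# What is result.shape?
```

(3, 2, 2, 4)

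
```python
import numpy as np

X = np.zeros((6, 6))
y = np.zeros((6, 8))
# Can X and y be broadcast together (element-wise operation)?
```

No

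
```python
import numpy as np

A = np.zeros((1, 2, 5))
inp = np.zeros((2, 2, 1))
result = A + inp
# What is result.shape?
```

(2, 2, 5)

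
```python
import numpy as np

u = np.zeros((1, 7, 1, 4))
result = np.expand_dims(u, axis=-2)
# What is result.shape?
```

(1, 7, 1, 1, 4)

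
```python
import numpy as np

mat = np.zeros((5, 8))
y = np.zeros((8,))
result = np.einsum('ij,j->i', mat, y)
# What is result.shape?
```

(5,)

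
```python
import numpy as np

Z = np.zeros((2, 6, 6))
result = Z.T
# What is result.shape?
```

(6, 6, 2)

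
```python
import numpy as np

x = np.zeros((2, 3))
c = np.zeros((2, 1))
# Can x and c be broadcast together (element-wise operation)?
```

Yes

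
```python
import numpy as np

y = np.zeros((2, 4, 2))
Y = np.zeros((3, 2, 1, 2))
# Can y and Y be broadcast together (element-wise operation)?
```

Yes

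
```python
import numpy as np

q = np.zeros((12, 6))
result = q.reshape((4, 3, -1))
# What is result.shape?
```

(4, 3, 6)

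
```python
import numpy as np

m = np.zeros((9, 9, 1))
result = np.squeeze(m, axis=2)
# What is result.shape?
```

(9, 9)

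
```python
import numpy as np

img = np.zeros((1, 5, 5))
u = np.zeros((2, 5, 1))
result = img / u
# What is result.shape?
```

(2, 5, 5)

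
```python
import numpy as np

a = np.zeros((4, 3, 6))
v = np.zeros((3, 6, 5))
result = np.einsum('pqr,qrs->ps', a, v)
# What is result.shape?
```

(4, 5)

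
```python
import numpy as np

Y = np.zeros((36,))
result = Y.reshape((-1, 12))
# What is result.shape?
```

(3, 12)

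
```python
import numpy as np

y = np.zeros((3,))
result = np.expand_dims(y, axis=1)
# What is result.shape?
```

(3, 1)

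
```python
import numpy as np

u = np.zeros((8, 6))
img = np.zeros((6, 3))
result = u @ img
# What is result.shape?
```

(8, 3)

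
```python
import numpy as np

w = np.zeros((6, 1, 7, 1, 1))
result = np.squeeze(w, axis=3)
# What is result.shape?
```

(6, 1, 7, 1)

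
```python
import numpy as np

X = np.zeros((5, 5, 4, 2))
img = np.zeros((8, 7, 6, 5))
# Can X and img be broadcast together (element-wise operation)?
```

No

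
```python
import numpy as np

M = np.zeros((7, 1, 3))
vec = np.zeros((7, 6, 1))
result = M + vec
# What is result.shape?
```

(7, 6, 3)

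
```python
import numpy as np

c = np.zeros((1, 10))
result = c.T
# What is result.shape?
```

(10, 1)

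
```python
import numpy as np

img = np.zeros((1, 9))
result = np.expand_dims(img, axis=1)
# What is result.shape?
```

(1, 1, 9)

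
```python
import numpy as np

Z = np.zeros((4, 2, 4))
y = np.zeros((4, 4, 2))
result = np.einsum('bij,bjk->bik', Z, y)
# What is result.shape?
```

(4, 2, 2)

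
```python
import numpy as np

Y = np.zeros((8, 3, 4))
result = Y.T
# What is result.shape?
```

(4, 3, 8)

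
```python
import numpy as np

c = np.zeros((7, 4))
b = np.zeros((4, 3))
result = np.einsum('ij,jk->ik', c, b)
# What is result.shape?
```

(7, 3)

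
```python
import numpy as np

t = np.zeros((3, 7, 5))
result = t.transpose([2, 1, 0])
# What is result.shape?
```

(5, 7, 3)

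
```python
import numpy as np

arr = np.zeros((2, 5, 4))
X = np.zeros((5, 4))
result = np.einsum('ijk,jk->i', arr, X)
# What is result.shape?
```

(2,)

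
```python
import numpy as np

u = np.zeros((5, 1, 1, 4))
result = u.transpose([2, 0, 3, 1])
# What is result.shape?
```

(1, 5, 4, 1)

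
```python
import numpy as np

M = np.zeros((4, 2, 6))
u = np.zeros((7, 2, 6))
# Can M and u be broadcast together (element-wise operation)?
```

No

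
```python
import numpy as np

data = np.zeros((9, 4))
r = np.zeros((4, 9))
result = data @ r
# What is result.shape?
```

(9, 9)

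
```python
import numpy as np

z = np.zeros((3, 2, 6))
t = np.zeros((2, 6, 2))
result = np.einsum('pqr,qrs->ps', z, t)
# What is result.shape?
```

(3, 2)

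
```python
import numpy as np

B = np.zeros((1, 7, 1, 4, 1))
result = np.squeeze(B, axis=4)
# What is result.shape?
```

(1, 7, 1, 4)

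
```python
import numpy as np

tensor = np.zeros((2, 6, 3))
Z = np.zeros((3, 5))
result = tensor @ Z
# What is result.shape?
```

(2, 6, 5)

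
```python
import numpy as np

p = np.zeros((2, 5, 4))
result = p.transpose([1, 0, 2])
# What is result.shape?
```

(5, 2, 4)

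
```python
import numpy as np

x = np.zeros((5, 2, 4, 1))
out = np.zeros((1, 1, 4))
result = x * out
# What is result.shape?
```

(5, 2, 4, 4)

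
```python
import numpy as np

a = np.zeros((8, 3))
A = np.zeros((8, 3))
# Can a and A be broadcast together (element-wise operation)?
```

Yes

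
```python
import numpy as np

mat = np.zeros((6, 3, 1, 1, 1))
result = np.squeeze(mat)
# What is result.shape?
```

(6, 3)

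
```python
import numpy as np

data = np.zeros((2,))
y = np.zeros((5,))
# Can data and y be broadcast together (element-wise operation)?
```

No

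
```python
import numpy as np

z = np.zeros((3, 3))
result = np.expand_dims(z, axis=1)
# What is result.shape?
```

(3, 1, 3)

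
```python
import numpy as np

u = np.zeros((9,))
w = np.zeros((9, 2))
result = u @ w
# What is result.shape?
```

(2,)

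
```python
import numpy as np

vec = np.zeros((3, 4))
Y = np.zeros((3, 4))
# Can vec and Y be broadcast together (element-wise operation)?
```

Yes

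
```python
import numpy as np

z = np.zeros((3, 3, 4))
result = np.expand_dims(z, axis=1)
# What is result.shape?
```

(3, 1, 3, 4)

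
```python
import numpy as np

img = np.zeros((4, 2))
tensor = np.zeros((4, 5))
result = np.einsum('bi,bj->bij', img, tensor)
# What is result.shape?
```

(4, 2, 5)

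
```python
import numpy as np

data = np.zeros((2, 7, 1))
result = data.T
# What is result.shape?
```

(1, 7, 2)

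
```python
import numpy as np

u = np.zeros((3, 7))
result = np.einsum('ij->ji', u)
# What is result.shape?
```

(7, 3)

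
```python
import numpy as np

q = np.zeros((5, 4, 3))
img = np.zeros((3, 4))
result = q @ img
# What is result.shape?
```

(5, 4, 4)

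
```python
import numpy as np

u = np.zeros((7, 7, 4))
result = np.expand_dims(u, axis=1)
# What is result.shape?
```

(7, 1, 7, 4)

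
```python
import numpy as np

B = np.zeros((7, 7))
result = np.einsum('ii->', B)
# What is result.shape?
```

()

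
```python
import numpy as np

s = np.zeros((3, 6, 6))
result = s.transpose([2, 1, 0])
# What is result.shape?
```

(6, 6, 3)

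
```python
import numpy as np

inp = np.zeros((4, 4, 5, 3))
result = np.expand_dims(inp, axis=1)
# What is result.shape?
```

(4, 1, 4, 5, 3)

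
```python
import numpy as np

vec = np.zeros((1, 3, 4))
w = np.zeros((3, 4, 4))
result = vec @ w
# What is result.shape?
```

(3, 3, 4)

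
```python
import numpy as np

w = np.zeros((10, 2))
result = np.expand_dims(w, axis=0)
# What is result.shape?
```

(1, 10, 2)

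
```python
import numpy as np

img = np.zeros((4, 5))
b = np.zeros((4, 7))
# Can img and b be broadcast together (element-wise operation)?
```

No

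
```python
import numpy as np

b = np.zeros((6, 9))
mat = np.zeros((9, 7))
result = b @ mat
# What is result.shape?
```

(6, 7)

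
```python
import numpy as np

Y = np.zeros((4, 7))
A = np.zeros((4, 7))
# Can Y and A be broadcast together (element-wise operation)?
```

Yes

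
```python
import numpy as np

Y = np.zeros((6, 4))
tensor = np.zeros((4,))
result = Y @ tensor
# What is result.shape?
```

(6,)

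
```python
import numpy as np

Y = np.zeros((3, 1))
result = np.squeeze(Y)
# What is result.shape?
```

(3,)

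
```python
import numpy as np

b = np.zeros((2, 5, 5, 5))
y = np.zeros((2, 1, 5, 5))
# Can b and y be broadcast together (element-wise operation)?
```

Yes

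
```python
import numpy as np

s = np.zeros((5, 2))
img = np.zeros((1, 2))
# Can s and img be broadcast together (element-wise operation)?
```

Yes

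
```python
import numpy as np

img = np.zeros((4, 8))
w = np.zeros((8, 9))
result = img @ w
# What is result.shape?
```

(4, 9)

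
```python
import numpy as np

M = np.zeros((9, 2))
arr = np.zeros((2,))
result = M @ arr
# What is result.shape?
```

(9,)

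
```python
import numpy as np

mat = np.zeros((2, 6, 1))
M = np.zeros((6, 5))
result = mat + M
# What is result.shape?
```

(2, 6, 5)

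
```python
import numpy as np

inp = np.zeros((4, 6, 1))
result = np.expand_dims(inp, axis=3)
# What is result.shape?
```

(4, 6, 1, 1)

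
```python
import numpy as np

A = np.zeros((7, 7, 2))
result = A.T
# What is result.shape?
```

(2, 7, 7)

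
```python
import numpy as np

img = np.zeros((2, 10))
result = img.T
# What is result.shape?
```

(10, 2)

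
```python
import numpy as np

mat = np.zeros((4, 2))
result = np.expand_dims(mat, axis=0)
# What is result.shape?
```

(1, 4, 2)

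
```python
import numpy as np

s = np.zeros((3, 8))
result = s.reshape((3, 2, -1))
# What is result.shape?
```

(3, 2, 4)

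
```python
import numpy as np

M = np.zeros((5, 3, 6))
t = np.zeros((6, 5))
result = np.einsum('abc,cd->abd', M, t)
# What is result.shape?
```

(5, 3, 5)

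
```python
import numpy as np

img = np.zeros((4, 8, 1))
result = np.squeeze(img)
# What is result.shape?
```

(4, 8)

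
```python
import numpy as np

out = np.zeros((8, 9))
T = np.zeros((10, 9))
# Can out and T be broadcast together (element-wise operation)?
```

No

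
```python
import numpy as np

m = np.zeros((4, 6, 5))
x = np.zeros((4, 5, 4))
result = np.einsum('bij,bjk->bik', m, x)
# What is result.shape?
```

(4, 6, 4)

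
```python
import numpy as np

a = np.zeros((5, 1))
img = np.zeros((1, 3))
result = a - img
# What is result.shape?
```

(5, 3)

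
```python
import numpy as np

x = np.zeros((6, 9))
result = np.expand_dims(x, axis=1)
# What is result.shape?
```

(6, 1, 9)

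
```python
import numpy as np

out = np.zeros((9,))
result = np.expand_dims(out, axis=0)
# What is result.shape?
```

(1, 9)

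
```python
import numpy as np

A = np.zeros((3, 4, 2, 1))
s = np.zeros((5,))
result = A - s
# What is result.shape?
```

(3, 4, 2, 5)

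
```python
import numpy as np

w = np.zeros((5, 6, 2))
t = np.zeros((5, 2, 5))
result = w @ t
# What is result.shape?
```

(5, 6, 5)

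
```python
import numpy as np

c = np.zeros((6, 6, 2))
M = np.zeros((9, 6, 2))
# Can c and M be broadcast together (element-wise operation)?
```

No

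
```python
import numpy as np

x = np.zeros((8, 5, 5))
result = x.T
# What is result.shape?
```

(5, 5, 8)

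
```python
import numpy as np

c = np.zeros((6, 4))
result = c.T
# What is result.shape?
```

(4, 6)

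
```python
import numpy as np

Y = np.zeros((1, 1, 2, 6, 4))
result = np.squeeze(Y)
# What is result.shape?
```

(2, 6, 4)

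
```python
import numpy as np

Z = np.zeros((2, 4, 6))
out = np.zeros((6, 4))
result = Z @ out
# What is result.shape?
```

(2, 4, 4)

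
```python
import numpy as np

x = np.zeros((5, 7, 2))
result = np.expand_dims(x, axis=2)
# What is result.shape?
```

(5, 7, 1, 2)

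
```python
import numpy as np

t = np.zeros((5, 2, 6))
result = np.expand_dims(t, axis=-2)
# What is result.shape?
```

(5, 2, 1, 6)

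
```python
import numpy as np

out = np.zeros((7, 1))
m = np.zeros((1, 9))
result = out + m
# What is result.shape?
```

(7, 9)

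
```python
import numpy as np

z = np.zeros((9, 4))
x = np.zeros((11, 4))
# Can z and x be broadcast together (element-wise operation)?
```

No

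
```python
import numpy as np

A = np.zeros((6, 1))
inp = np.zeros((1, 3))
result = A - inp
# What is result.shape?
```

(6, 3)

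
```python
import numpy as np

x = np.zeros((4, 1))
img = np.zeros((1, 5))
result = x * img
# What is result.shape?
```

(4, 5)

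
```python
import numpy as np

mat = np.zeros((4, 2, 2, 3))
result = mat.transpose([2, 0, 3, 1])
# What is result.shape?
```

(2, 4, 3, 2)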